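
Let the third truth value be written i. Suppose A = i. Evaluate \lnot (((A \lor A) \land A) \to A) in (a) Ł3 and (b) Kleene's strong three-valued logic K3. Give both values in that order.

In Ł3: A \lor A = i \lor i = i
(A \lor A) \land A = i \land i = i
((A \lor A) \land A) \to A = i \to i = True  [min(1, 1−½+½)]
\lnot (((A \lor A) \land A) \to A) = \lnot True = False
In Kleene's strong three-valued logic K3: A \lor A = i \lor i = i
(A \lor A) \land A = i \land i = i
((A \lor A) \land A) \to A = i \to i = i
\lnot (((A \lor A) \land A) \to A) = \lnot i = i
They differ because Ł3 and Kleene's strong three-valued logic K3 treat i differently under implication.

False; i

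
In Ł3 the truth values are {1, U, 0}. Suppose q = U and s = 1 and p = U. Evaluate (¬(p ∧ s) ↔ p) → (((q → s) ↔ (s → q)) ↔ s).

U

p ∧ s = U ∧ 1 = U
¬(p ∧ s) = ¬U = U
¬(p ∧ s) ↔ p = U ↔ U = 1  [1 − |½−½|]
q → s = U → 1 = 1
s → q = 1 → U = U
(q → s) ↔ (s → q) = 1 ↔ U = U
((q → s) ↔ (s → q)) ↔ s = U ↔ 1 = U
(¬(p ∧ s) ↔ p) → (((q → s) ↔ (s → q)) ↔ s) = 1 → U = U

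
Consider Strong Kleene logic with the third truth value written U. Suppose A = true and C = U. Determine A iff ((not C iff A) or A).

true

not C = not U = U
not C iff A = U iff true = U
(not C iff A) or A = U or true = true
A iff ((not C iff A) or A) = true iff true = true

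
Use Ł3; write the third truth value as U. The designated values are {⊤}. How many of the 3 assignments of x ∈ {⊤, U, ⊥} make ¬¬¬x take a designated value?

1

x=⊤: ⊥ ·
x=U: U ·
x=⊥: ⊤ ✓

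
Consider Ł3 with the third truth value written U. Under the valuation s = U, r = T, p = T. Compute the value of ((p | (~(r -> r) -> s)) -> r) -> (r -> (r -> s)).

r -> r = T -> T = T
~(r -> r) = ~T = F
~(r -> r) -> s = F -> U = T  [min(1, 1−0+½)]
p | (~(r -> r) -> s) = T | T = T
(p | (~(r -> r) -> s)) -> r = T -> T = T
r -> s = T -> U = U
r -> (r -> s) = T -> U = U
((p | (~(r -> r) -> s)) -> r) -> (r -> (r -> s)) = T -> U = U

U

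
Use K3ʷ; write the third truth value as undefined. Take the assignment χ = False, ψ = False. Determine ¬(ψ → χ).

False

ψ → χ = False → False = True
¬(ψ → χ) = ¬True = False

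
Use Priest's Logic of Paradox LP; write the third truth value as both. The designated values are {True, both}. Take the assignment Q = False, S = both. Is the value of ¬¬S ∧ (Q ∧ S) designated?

No

¬S = ¬both = both
¬¬S = ¬both = both
Q ∧ S = False ∧ both = False
¬¬S ∧ (Q ∧ S) = both ∧ False = False
False ∉ {True, both}.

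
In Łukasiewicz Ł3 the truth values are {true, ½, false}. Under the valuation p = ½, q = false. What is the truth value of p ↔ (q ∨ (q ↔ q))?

½

q ↔ q = false ↔ false = true
q ∨ (q ↔ q) = false ∨ true = true
p ↔ (q ∨ (q ↔ q)) = ½ ↔ true = ½  [1 − |½−1|]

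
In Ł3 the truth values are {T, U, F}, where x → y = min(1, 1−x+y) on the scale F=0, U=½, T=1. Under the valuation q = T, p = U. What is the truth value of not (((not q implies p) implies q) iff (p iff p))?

F

not q = not T = F
not q implies p = F implies U = T
(not q implies p) implies q = T implies T = T
p iff p = U iff U = T
((not q implies p) implies q) iff (p iff p) = T iff T = T
not (((not q implies p) implies q) iff (p iff p)) = not T = F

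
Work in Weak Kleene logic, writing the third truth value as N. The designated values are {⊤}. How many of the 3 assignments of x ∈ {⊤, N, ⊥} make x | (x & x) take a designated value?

1

x=⊤: ⊤ ✓
x=N: N ·
x=⊥: ⊥ ·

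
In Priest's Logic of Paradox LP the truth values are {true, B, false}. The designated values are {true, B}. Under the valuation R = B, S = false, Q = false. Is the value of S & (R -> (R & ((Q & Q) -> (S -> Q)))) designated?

Q & Q = false & false = false
S -> Q = false -> false = true
(Q & Q) -> (S -> Q) = false -> true = true
R & ((Q & Q) -> (S -> Q)) = B & true = B
R -> (R & ((Q & Q) -> (S -> Q))) = B -> B = B
S & (R -> (R & ((Q & Q) -> (S -> Q)))) = false & B = false
false ∉ {true, B}.

No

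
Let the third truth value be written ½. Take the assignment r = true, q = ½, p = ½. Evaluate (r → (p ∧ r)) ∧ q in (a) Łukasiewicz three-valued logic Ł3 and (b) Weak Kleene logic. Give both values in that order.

In Łukasiewicz three-valued logic Ł3: p ∧ r = ½ ∧ true = ½
r → (p ∧ r) = true → ½ = ½
(r → (p ∧ r)) ∧ q = ½ ∧ ½ = ½
In Weak Kleene logic: p ∧ r = ½ ∧ true = ½
r → (p ∧ r) = true → ½ = ½  [any arg is the third value ⇒ result is the third value]
(r → (p ∧ r)) ∧ q = ½ ∧ ½ = ½

½; ½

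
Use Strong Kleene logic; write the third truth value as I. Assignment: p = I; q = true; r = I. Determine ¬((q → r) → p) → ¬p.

I

q → r = true → I = I  [¬true ∨ I]
(q → r) → p = I → I = I
¬((q → r) → p) = ¬I = I
¬p = ¬I = I
¬((q → r) → p) → ¬p = I → I = I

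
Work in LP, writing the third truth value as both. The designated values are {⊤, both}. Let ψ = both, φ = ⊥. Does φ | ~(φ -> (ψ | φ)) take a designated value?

No

ψ | φ = both | ⊥ = both
φ -> (ψ | φ) = ⊥ -> both = ⊤  [~⊥ | both]
~(φ -> (ψ | φ)) = ~⊤ = ⊥
φ | ~(φ -> (ψ | φ)) = ⊥ | ⊥ = ⊥
⊥ ∉ {⊤, both}.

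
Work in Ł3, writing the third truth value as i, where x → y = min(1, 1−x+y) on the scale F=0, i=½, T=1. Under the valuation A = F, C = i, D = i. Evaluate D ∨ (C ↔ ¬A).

¬A = ¬F = T
C ↔ ¬A = i ↔ T = i
D ∨ (C ↔ ¬A) = i ∨ i = i

i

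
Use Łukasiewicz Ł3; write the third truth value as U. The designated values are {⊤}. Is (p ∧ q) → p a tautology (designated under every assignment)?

Yes

Every assignment of p, q over {⊤, U, ⊥} gives a value in {⊤}.
In particular, with p=U, q=U: (p ∧ q) → p = ⊤.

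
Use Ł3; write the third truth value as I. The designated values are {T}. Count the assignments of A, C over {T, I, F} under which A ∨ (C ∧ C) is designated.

5

Of the 9 assignments, 5 give a value in {T}.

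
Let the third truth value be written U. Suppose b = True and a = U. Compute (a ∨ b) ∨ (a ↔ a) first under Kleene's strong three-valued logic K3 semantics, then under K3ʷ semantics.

In Kleene's strong three-valued logic K3: a ∨ b = U ∨ True = True
a ↔ a = U ↔ U = U
(a ∨ b) ∨ (a ↔ a) = True ∨ U = True
In K3ʷ: a ∨ b = U ∨ True = U
a ↔ a = U ↔ U = U
(a ∨ b) ∨ (a ↔ a) = U ∨ U = U
They differ because Kleene's strong three-valued logic K3 and K3ʷ treat U differently under the binary connectives.

True; U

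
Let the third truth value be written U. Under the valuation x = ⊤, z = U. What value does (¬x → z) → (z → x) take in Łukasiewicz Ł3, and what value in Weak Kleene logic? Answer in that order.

In Łukasiewicz Ł3: ¬x = ¬⊤ = ⊥
¬x → z = ⊥ → U = ⊤  [min(1, 1−0+½)]
z → x = U → ⊤ = ⊤
(¬x → z) → (z → x) = ⊤ → ⊤ = ⊤
In Weak Kleene logic: ¬x = ¬⊤ = ⊥
¬x → z = ⊥ → U = U  [any arg is the third value ⇒ result is the third value]
z → x = U → ⊤ = U
(¬x → z) → (z → x) = U → U = U
They differ because Łukasiewicz Ł3 and Weak Kleene logic treat U differently under the binary connectives.

⊤; U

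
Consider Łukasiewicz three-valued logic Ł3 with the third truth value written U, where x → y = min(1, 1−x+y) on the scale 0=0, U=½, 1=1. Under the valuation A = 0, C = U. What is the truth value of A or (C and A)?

0

C and A = U and 0 = 0
A or (C and A) = 0 or 0 = 0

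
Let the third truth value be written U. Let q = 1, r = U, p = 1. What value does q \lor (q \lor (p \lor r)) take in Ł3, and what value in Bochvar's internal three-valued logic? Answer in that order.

In Ł3: p \lor r = 1 \lor U = 1
q \lor (p \lor r) = 1 \lor 1 = 1
q \lor (q \lor (p \lor r)) = 1 \lor 1 = 1
In Bochvar's internal three-valued logic: p \lor r = 1 \lor U = U
q \lor (p \lor r) = 1 \lor U = U
q \lor (q \lor (p \lor r)) = 1 \lor U = U
They differ because Ł3 and Bochvar's internal three-valued logic treat U differently under the binary connectives.

1; U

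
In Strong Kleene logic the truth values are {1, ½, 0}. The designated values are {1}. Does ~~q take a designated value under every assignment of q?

No

Countermodel: q=½ gives ½, which is not designated.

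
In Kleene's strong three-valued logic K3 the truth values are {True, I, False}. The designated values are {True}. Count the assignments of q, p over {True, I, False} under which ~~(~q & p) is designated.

Designated under: (q=False, p=True).

1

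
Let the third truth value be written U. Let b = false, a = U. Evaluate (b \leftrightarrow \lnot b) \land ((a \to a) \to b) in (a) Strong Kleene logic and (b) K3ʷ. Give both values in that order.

false; U

In Strong Kleene logic: \lnot b = \lnot false = true
b \leftrightarrow \lnot b = false \leftrightarrow true = false
a \to a = U \to U = U  [\lnot U \lor U]
(a \to a) \to b = U \to false = U
(b \leftrightarrow \lnot b) \land ((a \to a) \to b) = false \land U = false
In K3ʷ: \lnot b = \lnot false = true
b \leftrightarrow \lnot b = false \leftrightarrow true = false
a \to a = U \to U = U
(a \to a) \to b = U \to false = U
(b \leftrightarrow \lnot b) \land ((a \to a) \to b) = false \land U = U
They differ because Strong Kleene logic and K3ʷ treat U differently under the binary connectives.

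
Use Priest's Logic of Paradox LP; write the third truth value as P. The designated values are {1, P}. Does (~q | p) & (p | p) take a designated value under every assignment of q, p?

No

Countermodel: q=1, p=0 gives 0, which is not designated.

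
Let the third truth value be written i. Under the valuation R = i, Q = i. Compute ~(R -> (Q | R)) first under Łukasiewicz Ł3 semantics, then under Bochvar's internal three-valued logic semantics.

0; i

In Łukasiewicz Ł3: Q | R = i | i = i
R -> (Q | R) = i -> i = 1
~(R -> (Q | R)) = ~1 = 0
In Bochvar's internal three-valued logic: Q | R = i | i = i
R -> (Q | R) = i -> i = i  [any arg is the third value ⇒ result is the third value]
~(R -> (Q | R)) = ~i = i
They differ because Łukasiewicz Ł3 and Bochvar's internal three-valued logic treat i differently under the binary connectives.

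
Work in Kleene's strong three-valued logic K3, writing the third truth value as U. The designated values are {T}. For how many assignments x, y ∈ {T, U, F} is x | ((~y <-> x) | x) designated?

4

Designated under: (x=T, y=T); (x=T, y=U); (x=T, y=F); (x=F, y=T).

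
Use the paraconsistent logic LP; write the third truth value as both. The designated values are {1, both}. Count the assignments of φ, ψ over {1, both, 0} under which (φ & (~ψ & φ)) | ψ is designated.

Of the 9 assignments, 8 give a value in {1, both}.

8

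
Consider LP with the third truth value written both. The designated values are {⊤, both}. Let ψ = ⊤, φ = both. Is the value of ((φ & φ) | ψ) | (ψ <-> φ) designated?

φ & φ = both & both = both
(φ & φ) | ψ = both | ⊤ = ⊤
ψ <-> φ = ⊤ <-> both = both
((φ & φ) | ψ) | (ψ <-> φ) = ⊤ | both = ⊤
⊤ ∈ {⊤, both}.

Yes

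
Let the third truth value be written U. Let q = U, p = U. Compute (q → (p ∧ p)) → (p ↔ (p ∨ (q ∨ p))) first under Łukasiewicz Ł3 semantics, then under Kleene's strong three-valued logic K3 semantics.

1; U

In Łukasiewicz Ł3: p ∧ p = U ∧ U = U
q → (p ∧ p) = U → U = 1
q ∨ p = U ∨ U = U
p ∨ (q ∨ p) = U ∨ U = U
p ↔ (p ∨ (q ∨ p)) = U ↔ U = 1
(q → (p ∧ p)) → (p ↔ (p ∨ (q ∨ p))) = 1 → 1 = 1
In Kleene's strong three-valued logic K3: p ∧ p = U ∧ U = U
q → (p ∧ p) = U → U = U
q ∨ p = U ∨ U = U
p ∨ (q ∨ p) = U ∨ U = U
p ↔ (p ∨ (q ∨ p)) = U ↔ U = U
(q → (p ∧ p)) → (p ↔ (p ∨ (q ∨ p))) = U → U = U
They differ because Łukasiewicz Ł3 and Kleene's strong three-valued logic K3 treat U differently under implication.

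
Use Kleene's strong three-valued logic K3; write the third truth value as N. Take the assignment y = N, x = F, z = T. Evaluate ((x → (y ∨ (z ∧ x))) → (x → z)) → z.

T

z ∧ x = T ∧ F = F
y ∨ (z ∧ x) = N ∨ F = N
x → (y ∨ (z ∧ x)) = F → N = T
x → z = F → T = T
(x → (y ∨ (z ∧ x))) → (x → z) = T → T = T
((x → (y ∨ (z ∧ x))) → (x → z)) → z = T → T = T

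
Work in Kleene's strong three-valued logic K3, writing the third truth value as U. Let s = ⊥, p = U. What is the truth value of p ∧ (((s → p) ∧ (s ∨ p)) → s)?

s → p = ⊥ → U = ⊤  [¬⊥ ∨ U]
s ∨ p = ⊥ ∨ U = U
(s → p) ∧ (s ∨ p) = ⊤ ∧ U = U
((s → p) ∧ (s ∨ p)) → s = U → ⊥ = U
p ∧ (((s → p) ∧ (s ∨ p)) → s) = U ∧ U = U

U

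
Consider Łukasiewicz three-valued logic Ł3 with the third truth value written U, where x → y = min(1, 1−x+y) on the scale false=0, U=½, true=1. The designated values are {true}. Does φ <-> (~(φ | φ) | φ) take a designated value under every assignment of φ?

No

Countermodel: φ=false gives false, which is not designated.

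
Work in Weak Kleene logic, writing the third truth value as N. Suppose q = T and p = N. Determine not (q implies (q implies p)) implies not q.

N

q implies p = T implies N = N  [any arg is the third value ⇒ result is the third value]
q implies (q implies p) = T implies N = N
not (q implies (q implies p)) = not N = N
not q = not T = F
not (q implies (q implies p)) implies not q = N implies F = N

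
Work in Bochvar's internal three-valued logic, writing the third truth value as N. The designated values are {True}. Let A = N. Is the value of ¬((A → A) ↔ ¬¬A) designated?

No

A → A = N → N = N  [any arg is the third value ⇒ result is the third value]
¬A = ¬N = N
¬¬A = ¬N = N
(A → A) ↔ ¬¬A = N ↔ N = N
¬((A → A) ↔ ¬¬A) = ¬N = N
N ∉ {True}.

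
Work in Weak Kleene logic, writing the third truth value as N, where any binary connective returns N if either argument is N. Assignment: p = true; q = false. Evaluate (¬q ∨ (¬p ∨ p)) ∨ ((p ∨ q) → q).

true

¬q = ¬false = true
¬p = ¬true = false
¬p ∨ p = false ∨ true = true
¬q ∨ (¬p ∨ p) = true ∨ true = true
p ∨ q = true ∨ false = true
(p ∨ q) → q = true → false = false
(¬q ∨ (¬p ∨ p)) ∨ ((p ∨ q) → q) = true ∨ false = true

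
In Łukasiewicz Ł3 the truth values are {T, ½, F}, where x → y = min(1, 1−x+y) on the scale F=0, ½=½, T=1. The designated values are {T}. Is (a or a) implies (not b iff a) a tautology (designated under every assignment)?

No

Countermodel: a=T, b=T gives F, which is not designated.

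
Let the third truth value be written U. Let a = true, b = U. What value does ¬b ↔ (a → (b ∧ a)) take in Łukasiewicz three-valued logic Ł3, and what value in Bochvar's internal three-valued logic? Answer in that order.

In Łukasiewicz three-valued logic Ł3: ¬b = ¬U = U
b ∧ a = U ∧ true = U
a → (b ∧ a) = true → U = U  [min(1, 1−1+½)]
¬b ↔ (a → (b ∧ a)) = U ↔ U = true
In Bochvar's internal three-valued logic: ¬b = ¬U = U
b ∧ a = U ∧ true = U
a → (b ∧ a) = true → U = U  [any arg is the third value ⇒ result is the third value]
¬b ↔ (a → (b ∧ a)) = U ↔ U = U
They differ because Łukasiewicz three-valued logic Ł3 and Bochvar's internal three-valued logic treat U differently under the binary connectives.

true; U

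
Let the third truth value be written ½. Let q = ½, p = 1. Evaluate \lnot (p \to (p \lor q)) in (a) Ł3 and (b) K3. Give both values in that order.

0; 0

In Ł3: p \lor q = 1 \lor ½ = 1
p \to (p \lor q) = 1 \to 1 = 1
\lnot (p \to (p \lor q)) = \lnot 1 = 0
In K3: p \lor q = 1 \lor ½ = 1
p \to (p \lor q) = 1 \to 1 = 1
\lnot (p \to (p \lor q)) = \lnot 1 = 0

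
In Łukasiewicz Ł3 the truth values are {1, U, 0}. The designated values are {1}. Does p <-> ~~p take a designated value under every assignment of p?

Every assignment of p over {1, U, 0} gives a value in {1}.
In particular, with p=U: p <-> ~~p = 1.

Yes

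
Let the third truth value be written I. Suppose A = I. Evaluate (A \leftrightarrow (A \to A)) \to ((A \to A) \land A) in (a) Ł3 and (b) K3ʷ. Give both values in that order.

T; I

In Ł3: A \to A = I \to I = T
A \leftrightarrow (A \to A) = I \leftrightarrow T = I
A \to A = I \to I = T
(A \to A) \land A = T \land I = I
(A \leftrightarrow (A \to A)) \to ((A \to A) \land A) = I \to I = T
In K3ʷ: A \to A = I \to I = I
A \leftrightarrow (A \to A) = I \leftrightarrow I = I
A \to A = I \to I = I
(A \to A) \land A = I \land I = I
(A \leftrightarrow (A \to A)) \to ((A \to A) \land A) = I \to I = I
They differ because Ł3 and K3ʷ treat I differently under the binary connectives.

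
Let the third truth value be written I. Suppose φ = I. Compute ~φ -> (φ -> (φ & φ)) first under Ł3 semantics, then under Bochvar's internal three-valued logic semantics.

In Ł3: ~φ = ~I = I
φ & φ = I & I = I
φ -> (φ & φ) = I -> I = True
~φ -> (φ -> (φ & φ)) = I -> True = True
In Bochvar's internal three-valued logic: ~φ = ~I = I
φ & φ = I & I = I
φ -> (φ & φ) = I -> I = I  [any arg is the third value ⇒ result is the third value]
~φ -> (φ -> (φ & φ)) = I -> I = I
They differ because Ł3 and Bochvar's internal three-valued logic treat I differently under the binary connectives.

True; I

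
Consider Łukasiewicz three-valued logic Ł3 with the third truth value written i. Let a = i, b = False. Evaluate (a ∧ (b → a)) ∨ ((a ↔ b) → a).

True

b → a = False → i = True  [min(1, 1−0+½)]
a ∧ (b → a) = i ∧ True = i
a ↔ b = i ↔ False = i
(a ↔ b) → a = i → i = True
(a ∧ (b → a)) ∨ ((a ↔ b) → a) = i ∨ True = True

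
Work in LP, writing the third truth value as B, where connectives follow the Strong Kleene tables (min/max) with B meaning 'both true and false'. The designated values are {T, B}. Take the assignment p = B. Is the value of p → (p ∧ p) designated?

Yes

p ∧ p = B ∧ B = B
p → (p ∧ p) = B → B = B  [¬B ∨ B]
B ∈ {T, B}.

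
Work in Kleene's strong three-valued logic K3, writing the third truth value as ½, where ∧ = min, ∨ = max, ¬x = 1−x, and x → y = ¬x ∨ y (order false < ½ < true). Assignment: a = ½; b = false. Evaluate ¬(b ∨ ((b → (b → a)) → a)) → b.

b → a = false → ½ = true  [¬false ∨ ½]
b → (b → a) = false → true = true
(b → (b → a)) → a = true → ½ = ½
b ∨ ((b → (b → a)) → a) = false ∨ ½ = ½
¬(b ∨ ((b → (b → a)) → a)) = ¬½ = ½
¬(b ∨ ((b → (b → a)) → a)) → b = ½ → false = ½

½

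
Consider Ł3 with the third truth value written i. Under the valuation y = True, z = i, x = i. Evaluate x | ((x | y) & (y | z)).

x | y = i | True = True
y | z = True | i = True
(x | y) & (y | z) = True & True = True
x | ((x | y) & (y | z)) = i | True = True

True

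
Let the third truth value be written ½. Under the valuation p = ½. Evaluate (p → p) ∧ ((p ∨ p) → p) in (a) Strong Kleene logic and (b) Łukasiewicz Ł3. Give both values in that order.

In Strong Kleene logic: p → p = ½ → ½ = ½
p ∨ p = ½ ∨ ½ = ½
(p ∨ p) → p = ½ → ½ = ½
(p → p) ∧ ((p ∨ p) → p) = ½ ∧ ½ = ½
In Łukasiewicz Ł3: p → p = ½ → ½ = T  [min(1, 1−½+½)]
p ∨ p = ½ ∨ ½ = ½
(p ∨ p) → p = ½ → ½ = T
(p → p) ∧ ((p ∨ p) → p) = T ∧ T = T
They differ because Strong Kleene logic and Łukasiewicz Ł3 treat ½ differently under implication.

½; T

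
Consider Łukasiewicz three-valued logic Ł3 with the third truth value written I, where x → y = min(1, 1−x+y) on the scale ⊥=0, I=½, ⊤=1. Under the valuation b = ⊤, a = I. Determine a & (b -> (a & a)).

a & a = I & I = I
b -> (a & a) = ⊤ -> I = I
a & (b -> (a & a)) = I & I = I

I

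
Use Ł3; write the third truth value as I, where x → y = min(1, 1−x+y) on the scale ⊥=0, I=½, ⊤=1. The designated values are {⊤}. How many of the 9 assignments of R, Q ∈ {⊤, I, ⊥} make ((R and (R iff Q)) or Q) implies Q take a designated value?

8

Of the 9 assignments, 8 give a value in {⊤}.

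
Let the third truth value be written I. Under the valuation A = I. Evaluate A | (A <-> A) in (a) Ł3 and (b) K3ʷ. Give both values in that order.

1; I

In Ł3: A <-> A = I <-> I = 1  [1 − |½−½|]
A | (A <-> A) = I | 1 = 1
In K3ʷ: A <-> A = I <-> I = I
A | (A <-> A) = I | I = I
They differ because Ł3 and K3ʷ treat I differently under the binary connectives.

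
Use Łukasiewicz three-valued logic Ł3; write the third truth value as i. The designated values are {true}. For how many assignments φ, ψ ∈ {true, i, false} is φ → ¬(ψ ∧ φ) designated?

7

Of the 9 assignments, 7 give a value in {true}.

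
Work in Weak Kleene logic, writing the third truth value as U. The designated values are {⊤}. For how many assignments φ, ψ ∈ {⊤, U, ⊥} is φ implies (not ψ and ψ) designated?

2

Designated under: (φ=⊥, ψ=⊤); (φ=⊥, ψ=⊥).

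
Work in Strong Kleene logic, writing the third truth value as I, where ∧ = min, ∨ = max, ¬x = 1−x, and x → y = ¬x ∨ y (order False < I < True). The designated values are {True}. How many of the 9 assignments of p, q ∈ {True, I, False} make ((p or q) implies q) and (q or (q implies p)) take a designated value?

4

Designated under: (p=True, q=True); (p=I, q=True); (p=False, q=True); (p=False, q=False).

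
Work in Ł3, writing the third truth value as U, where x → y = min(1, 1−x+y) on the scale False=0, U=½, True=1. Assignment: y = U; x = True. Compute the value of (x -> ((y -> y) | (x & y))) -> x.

y -> y = U -> U = True  [min(1, 1−½+½)]
x & y = True & U = U
(y -> y) | (x & y) = True | U = True
x -> ((y -> y) | (x & y)) = True -> True = True
(x -> ((y -> y) | (x & y))) -> x = True -> True = True

True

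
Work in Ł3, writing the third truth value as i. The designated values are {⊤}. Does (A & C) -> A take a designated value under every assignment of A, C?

Every assignment of A, C over {⊤, i, ⊥} gives a value in {⊤}.
In particular, with A=i, C=i: (A & C) -> A = ⊤.

Yes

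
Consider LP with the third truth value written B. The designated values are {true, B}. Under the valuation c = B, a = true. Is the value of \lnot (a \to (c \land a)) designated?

c \land a = B \land true = B
a \to (c \land a) = true \to B = B  [\lnot true \lor B]
\lnot (a \to (c \land a)) = \lnot B = B
B ∈ {true, B}.

Yes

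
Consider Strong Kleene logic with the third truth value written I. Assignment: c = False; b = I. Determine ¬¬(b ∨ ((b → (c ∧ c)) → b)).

I

c ∧ c = False ∧ False = False
b → (c ∧ c) = I → False = I
(b → (c ∧ c)) → b = I → I = I
b ∨ ((b → (c ∧ c)) → b) = I ∨ I = I
¬(b ∨ ((b → (c ∧ c)) → b)) = ¬I = I
¬¬(b ∨ ((b → (c ∧ c)) → b)) = ¬I = I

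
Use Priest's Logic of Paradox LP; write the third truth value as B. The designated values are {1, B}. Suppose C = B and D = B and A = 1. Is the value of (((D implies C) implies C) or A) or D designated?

D implies C = B implies B = B  [not B or B]
(D implies C) implies C = B implies B = B
((D implies C) implies C) or A = B or 1 = 1
(((D implies C) implies C) or A) or D = 1 or B = 1
1 ∈ {1, B}.

Yes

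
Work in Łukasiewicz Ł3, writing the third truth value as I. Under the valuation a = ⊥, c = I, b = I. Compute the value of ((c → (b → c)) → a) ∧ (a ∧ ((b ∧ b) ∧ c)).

⊥

b → c = I → I = ⊤  [min(1, 1−½+½)]
c → (b → c) = I → ⊤ = ⊤
(c → (b → c)) → a = ⊤ → ⊥ = ⊥
b ∧ b = I ∧ I = I
(b ∧ b) ∧ c = I ∧ I = I
a ∧ ((b ∧ b) ∧ c) = ⊥ ∧ I = ⊥
((c → (b → c)) → a) ∧ (a ∧ ((b ∧ b) ∧ c)) = ⊥ ∧ ⊥ = ⊥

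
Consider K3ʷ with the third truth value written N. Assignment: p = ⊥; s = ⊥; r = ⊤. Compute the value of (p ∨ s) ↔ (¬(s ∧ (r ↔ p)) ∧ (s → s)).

⊥

p ∨ s = ⊥ ∨ ⊥ = ⊥
r ↔ p = ⊤ ↔ ⊥ = ⊥
s ∧ (r ↔ p) = ⊥ ∧ ⊥ = ⊥
¬(s ∧ (r ↔ p)) = ¬⊥ = ⊤
s → s = ⊥ → ⊥ = ⊤
¬(s ∧ (r ↔ p)) ∧ (s → s) = ⊤ ∧ ⊤ = ⊤
(p ∨ s) ↔ (¬(s ∧ (r ↔ p)) ∧ (s → s)) = ⊥ ↔ ⊤ = ⊥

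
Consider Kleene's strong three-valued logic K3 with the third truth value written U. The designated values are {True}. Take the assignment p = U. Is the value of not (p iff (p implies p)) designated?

p implies p = U implies U = U  [not U or U]
p iff (p implies p) = U iff U = U
not (p iff (p implies p)) = not U = U
U ∉ {True}.

No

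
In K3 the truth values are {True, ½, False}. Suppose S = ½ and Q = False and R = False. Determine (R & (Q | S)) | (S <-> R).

½

Q | S = False | ½ = ½
R & (Q | S) = False & ½ = False
S <-> R = ½ <-> False = ½
(R & (Q | S)) | (S <-> R) = False | ½ = ½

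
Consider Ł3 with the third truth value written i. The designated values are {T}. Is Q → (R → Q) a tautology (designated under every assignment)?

Every assignment of Q, R over {T, i, F} gives a value in {T}.
In particular, with Q=i, R=i: Q → (R → Q) = T.

Yes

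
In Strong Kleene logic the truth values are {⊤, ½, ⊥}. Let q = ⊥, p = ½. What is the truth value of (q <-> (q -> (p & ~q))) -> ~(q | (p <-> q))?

~q = ~⊥ = ⊤
p & ~q = ½ & ⊤ = ½
q -> (p & ~q) = ⊥ -> ½ = ⊤  [~⊥ | ½]
q <-> (q -> (p & ~q)) = ⊥ <-> ⊤ = ⊥
p <-> q = ½ <-> ⊥ = ½
q | (p <-> q) = ⊥ | ½ = ½
~(q | (p <-> q)) = ~½ = ½
(q <-> (q -> (p & ~q))) -> ~(q | (p <-> q)) = ⊥ -> ½ = ⊤

⊤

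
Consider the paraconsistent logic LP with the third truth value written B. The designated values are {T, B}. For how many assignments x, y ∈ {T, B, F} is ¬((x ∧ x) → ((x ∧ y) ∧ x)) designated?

5

Of the 9 assignments, 5 give a value in {T, B}.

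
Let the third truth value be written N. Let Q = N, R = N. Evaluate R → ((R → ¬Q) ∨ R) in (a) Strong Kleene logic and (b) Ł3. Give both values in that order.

In Strong Kleene logic: ¬Q = ¬N = N
R → ¬Q = N → N = N  [¬N ∨ N]
(R → ¬Q) ∨ R = N ∨ N = N
R → ((R → ¬Q) ∨ R) = N → N = N
In Ł3: ¬Q = ¬N = N
R → ¬Q = N → N = ⊤  [min(1, 1−½+½)]
(R → ¬Q) ∨ R = ⊤ ∨ N = ⊤
R → ((R → ¬Q) ∨ R) = N → ⊤ = ⊤
They differ because Strong Kleene logic and Ł3 treat N differently under implication.

N; ⊤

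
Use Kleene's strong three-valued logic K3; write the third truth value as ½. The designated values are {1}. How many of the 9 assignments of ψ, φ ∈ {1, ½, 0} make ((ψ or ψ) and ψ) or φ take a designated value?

Of the 9 assignments, 5 give a value in {1}.

5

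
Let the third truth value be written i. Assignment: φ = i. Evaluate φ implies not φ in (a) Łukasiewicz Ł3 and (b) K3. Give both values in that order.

True; i

In Łukasiewicz Ł3: not φ = not i = i
φ implies not φ = i implies i = True  [min(1, 1−½+½)]
In K3: not φ = not i = i
φ implies not φ = i implies i = i
They differ because Łukasiewicz Ł3 and K3 treat i differently under implication.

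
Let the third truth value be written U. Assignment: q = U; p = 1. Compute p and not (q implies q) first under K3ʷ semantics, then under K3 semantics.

In K3ʷ: q implies q = U implies U = U  [any arg is the third value ⇒ result is the third value]
not (q implies q) = not U = U
p and not (q implies q) = 1 and U = U
In K3: q implies q = U implies U = U
not (q implies q) = not U = U
p and not (q implies q) = 1 and U = U

U; U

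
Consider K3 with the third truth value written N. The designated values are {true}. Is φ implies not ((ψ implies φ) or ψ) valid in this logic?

Countermodel: φ=true, ψ=true gives false, which is not designated.

No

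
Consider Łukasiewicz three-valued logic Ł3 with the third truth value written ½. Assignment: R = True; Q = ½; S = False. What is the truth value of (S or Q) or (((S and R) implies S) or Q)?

True

S or Q = False or ½ = ½
S and R = False and True = False
(S and R) implies S = False implies False = True
((S and R) implies S) or Q = True or ½ = True
(S or Q) or (((S and R) implies S) or Q) = ½ or True = True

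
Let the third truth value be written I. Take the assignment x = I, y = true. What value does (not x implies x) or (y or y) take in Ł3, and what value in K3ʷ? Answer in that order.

true; I

In Ł3: not x = not I = I
not x implies x = I implies I = true  [min(1, 1−½+½)]
y or y = true or true = true
(not x implies x) or (y or y) = true or true = true
In K3ʷ: not x = not I = I
not x implies x = I implies I = I  [any arg is the third value ⇒ result is the third value]
y or y = true or true = true
(not x implies x) or (y or y) = I or true = I
They differ because Ł3 and K3ʷ treat I differently under the binary connectives.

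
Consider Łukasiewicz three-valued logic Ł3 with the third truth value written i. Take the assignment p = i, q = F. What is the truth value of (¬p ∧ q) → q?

T

¬p = ¬i = i
¬p ∧ q = i ∧ F = F
(¬p ∧ q) → q = F → F = T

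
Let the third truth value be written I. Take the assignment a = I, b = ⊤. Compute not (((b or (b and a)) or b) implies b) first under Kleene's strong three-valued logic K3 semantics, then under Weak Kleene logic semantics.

⊥; I

In Kleene's strong three-valued logic K3: b and a = ⊤ and I = I
b or (b and a) = ⊤ or I = ⊤
(b or (b and a)) or b = ⊤ or ⊤ = ⊤
((b or (b and a)) or b) implies b = ⊤ implies ⊤ = ⊤
not (((b or (b and a)) or b) implies b) = not ⊤ = ⊥
In Weak Kleene logic: b and a = ⊤ and I = I
b or (b and a) = ⊤ or I = I
(b or (b and a)) or b = I or ⊤ = I
((b or (b and a)) or b) implies b = I implies ⊤ = I  [any arg is the third value ⇒ result is the third value]
not (((b or (b and a)) or b) implies b) = not I = I
They differ because Kleene's strong three-valued logic K3 and Weak Kleene logic treat I differently under the binary connectives.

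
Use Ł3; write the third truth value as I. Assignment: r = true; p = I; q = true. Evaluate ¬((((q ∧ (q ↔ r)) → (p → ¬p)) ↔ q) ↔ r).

q ↔ r = true ↔ true = true
q ∧ (q ↔ r) = true ∧ true = true
¬p = ¬I = I
p → ¬p = I → I = true  [min(1, 1−½+½)]
(q ∧ (q ↔ r)) → (p → ¬p) = true → true = true
((q ∧ (q ↔ r)) → (p → ¬p)) ↔ q = true ↔ true = true
(((q ∧ (q ↔ r)) → (p → ¬p)) ↔ q) ↔ r = true ↔ true = true
¬((((q ∧ (q ↔ r)) → (p → ¬p)) ↔ q) ↔ r) = ¬true = false

false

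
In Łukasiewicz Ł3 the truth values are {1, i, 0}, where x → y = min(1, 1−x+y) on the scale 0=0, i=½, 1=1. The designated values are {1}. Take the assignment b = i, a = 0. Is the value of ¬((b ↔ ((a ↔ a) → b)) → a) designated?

a ↔ a = 0 ↔ 0 = 1
(a ↔ a) → b = 1 → i = i  [min(1, 1−1+½)]
b ↔ ((a ↔ a) → b) = i ↔ i = 1
(b ↔ ((a ↔ a) → b)) → a = 1 → 0 = 0
¬((b ↔ ((a ↔ a) → b)) → a) = ¬0 = 1
1 ∈ {1}.

Yes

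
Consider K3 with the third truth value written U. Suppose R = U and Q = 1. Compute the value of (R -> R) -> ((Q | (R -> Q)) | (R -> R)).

R -> R = U -> U = U
R -> Q = U -> 1 = 1
Q | (R -> Q) = 1 | 1 = 1
R -> R = U -> U = U
(Q | (R -> Q)) | (R -> R) = 1 | U = 1
(R -> R) -> ((Q | (R -> Q)) | (R -> R)) = U -> 1 = 1

1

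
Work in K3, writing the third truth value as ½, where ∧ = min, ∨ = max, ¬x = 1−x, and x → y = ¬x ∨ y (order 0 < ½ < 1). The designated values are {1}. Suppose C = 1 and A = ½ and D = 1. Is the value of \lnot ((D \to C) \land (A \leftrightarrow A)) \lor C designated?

D \to C = 1 \to 1 = 1
A \leftrightarrow A = ½ \leftrightarrow ½ = ½
(D \to C) \land (A \leftrightarrow A) = 1 \land ½ = ½
\lnot ((D \to C) \land (A \leftrightarrow A)) = \lnot ½ = ½
\lnot ((D \to C) \land (A \leftrightarrow A)) \lor C = ½ \lor 1 = 1
1 ∈ {1}.

Yes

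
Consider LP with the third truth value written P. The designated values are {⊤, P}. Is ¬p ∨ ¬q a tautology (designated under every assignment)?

Countermodel: p=⊤, q=⊤ gives ⊥, which is not designated.

No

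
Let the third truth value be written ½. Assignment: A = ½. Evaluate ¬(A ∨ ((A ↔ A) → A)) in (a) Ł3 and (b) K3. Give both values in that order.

In Ł3: A ↔ A = ½ ↔ ½ = 1  [1 − |½−½|]
(A ↔ A) → A = 1 → ½ = ½
A ∨ ((A ↔ A) → A) = ½ ∨ ½ = ½
¬(A ∨ ((A ↔ A) → A)) = ¬½ = ½
In K3: A ↔ A = ½ ↔ ½ = ½
(A ↔ A) → A = ½ → ½ = ½
A ∨ ((A ↔ A) → A) = ½ ∨ ½ = ½
¬(A ∨ ((A ↔ A) → A)) = ¬½ = ½

½; ½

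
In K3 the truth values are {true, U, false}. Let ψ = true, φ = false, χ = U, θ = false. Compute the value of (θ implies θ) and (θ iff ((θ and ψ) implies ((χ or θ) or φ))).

θ implies θ = false implies false = true
θ and ψ = false and true = false
χ or θ = U or false = U
(χ or θ) or φ = U or false = U
(θ and ψ) implies ((χ or θ) or φ) = false implies U = true  [not false or U]
θ iff ((θ and ψ) implies ((χ or θ) or φ)) = false iff true = false
(θ implies θ) and (θ iff ((θ and ψ) implies ((χ or θ) or φ))) = true and false = false

false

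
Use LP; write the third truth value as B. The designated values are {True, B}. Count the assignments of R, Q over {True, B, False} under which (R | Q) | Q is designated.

8

Of the 9 assignments, 8 give a value in {True, B}.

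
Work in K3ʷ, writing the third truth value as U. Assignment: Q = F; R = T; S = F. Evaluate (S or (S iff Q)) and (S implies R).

S iff Q = F iff F = T
S or (S iff Q) = F or T = T
S implies R = F implies T = T
(S or (S iff Q)) and (S implies R) = T and T = T

T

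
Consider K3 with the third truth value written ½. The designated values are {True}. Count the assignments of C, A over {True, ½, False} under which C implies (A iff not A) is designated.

3

Designated under: (C=False, A=True); (C=False, A=½); (C=False, A=False).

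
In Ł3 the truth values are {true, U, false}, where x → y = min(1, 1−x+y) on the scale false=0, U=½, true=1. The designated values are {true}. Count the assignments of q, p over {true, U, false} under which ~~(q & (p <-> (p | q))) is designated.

1

Designated under: (q=true, p=true).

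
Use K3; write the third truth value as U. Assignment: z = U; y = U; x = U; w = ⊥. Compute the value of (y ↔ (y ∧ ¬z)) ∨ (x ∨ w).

¬z = ¬U = U
y ∧ ¬z = U ∧ U = U
y ↔ (y ∧ ¬z) = U ↔ U = U
x ∨ w = U ∨ ⊥ = U
(y ↔ (y ∧ ¬z)) ∨ (x ∨ w) = U ∨ U = U

U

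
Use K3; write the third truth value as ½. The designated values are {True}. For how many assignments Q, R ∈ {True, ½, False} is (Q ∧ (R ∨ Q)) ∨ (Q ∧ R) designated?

Designated under: (Q=True, R=True); (Q=True, R=½); (Q=True, R=False).

3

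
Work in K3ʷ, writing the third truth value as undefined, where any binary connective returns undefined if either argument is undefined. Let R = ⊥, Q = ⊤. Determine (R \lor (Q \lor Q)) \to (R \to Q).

⊤

Q \lor Q = ⊤ \lor ⊤ = ⊤
R \lor (Q \lor Q) = ⊥ \lor ⊤ = ⊤
R \to Q = ⊥ \to ⊤ = ⊤
(R \lor (Q \lor Q)) \to (R \to Q) = ⊤ \to ⊤ = ⊤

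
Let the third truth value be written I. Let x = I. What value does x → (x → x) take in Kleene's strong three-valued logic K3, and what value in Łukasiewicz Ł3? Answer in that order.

I; true

In Kleene's strong three-valued logic K3: x → x = I → I = I  [¬I ∨ I]
x → (x → x) = I → I = I
In Łukasiewicz Ł3: x → x = I → I = true  [min(1, 1−½+½)]
x → (x → x) = I → true = true
They differ because Kleene's strong three-valued logic K3 and Łukasiewicz Ł3 treat I differently under implication.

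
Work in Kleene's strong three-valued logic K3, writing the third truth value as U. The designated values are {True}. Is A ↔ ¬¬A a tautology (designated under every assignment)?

Countermodel: A=U gives U, which is not designated.

No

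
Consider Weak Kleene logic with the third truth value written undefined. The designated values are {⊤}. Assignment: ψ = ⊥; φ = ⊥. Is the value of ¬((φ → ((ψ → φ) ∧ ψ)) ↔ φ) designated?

Yes

ψ → φ = ⊥ → ⊥ = ⊤
(ψ → φ) ∧ ψ = ⊤ ∧ ⊥ = ⊥
φ → ((ψ → φ) ∧ ψ) = ⊥ → ⊥ = ⊤
(φ → ((ψ → φ) ∧ ψ)) ↔ φ = ⊤ ↔ ⊥ = ⊥
¬((φ → ((ψ → φ) ∧ ψ)) ↔ φ) = ¬⊥ = ⊤
⊤ ∈ {⊤}.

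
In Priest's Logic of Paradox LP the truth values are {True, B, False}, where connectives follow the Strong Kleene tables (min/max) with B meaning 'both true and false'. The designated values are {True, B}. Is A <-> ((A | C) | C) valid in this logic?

Countermodel: A=False, C=True gives False, which is not designated.

No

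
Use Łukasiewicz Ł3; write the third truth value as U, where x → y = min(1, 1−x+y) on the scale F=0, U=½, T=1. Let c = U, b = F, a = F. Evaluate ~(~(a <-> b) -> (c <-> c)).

a <-> b = F <-> F = T
~(a <-> b) = ~T = F
c <-> c = U <-> U = T
~(a <-> b) -> (c <-> c) = F -> T = T
~(~(a <-> b) -> (c <-> c)) = ~T = F

F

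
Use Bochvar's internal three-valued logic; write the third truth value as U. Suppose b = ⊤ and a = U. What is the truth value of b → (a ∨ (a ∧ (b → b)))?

U

b → b = ⊤ → ⊤ = ⊤
a ∧ (b → b) = U ∧ ⊤ = U
a ∨ (a ∧ (b → b)) = U ∨ U = U
b → (a ∨ (a ∧ (b → b))) = ⊤ → U = U  [any arg is the third value ⇒ result is the third value]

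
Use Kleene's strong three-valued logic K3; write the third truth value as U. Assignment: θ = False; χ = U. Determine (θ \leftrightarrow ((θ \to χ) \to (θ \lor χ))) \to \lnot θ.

True

θ \to χ = False \to U = True
θ \lor χ = False \lor U = U
(θ \to χ) \to (θ \lor χ) = True \to U = U
θ \leftrightarrow ((θ \to χ) \to (θ \lor χ)) = False \leftrightarrow U = U
\lnot θ = \lnot False = True
(θ \leftrightarrow ((θ \to χ) \to (θ \lor χ))) \to \lnot θ = U \to True = True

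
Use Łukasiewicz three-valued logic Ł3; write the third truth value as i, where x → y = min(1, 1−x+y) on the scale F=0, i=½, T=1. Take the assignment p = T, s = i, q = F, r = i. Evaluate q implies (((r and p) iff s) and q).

T

r and p = i and T = i
(r and p) iff s = i iff i = T  [1 − |½−½|]
((r and p) iff s) and q = T and F = F
q implies (((r and p) iff s) and q) = F implies F = T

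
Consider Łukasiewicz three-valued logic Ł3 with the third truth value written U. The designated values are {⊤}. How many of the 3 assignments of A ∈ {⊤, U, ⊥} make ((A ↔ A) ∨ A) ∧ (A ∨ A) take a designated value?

1

A=⊤: ⊤ ✓
A=U: U ·
A=⊥: ⊥ ·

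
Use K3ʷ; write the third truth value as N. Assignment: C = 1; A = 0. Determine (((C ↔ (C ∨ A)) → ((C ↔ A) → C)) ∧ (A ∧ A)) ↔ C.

0

C ∨ A = 1 ∨ 0 = 1
C ↔ (C ∨ A) = 1 ↔ 1 = 1
C ↔ A = 1 ↔ 0 = 0
(C ↔ A) → C = 0 → 1 = 1
(C ↔ (C ∨ A)) → ((C ↔ A) → C) = 1 → 1 = 1
A ∧ A = 0 ∧ 0 = 0
((C ↔ (C ∨ A)) → ((C ↔ A) → C)) ∧ (A ∧ A) = 1 ∧ 0 = 0
(((C ↔ (C ∨ A)) → ((C ↔ A) → C)) ∧ (A ∧ A)) ↔ C = 0 ↔ 1 = 0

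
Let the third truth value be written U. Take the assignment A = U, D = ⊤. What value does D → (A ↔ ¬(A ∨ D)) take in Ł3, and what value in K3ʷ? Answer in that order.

U; U

In Ł3: A ∨ D = U ∨ ⊤ = ⊤
¬(A ∨ D) = ¬⊤ = ⊥
A ↔ ¬(A ∨ D) = U ↔ ⊥ = U  [1 − |½−0|]
D → (A ↔ ¬(A ∨ D)) = ⊤ → U = U
In K3ʷ: A ∨ D = U ∨ ⊤ = U
¬(A ∨ D) = ¬U = U
A ↔ ¬(A ∨ D) = U ↔ U = U
D → (A ↔ ¬(A ∨ D)) = ⊤ → U = U  [any arg is the third value ⇒ result is the third value]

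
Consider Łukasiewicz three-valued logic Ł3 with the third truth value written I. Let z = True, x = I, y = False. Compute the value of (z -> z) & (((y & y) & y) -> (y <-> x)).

True

z -> z = True -> True = True
y & y = False & False = False
(y & y) & y = False & False = False
y <-> x = False <-> I = I
((y & y) & y) -> (y <-> x) = False -> I = True
(z -> z) & (((y & y) & y) -> (y <-> x)) = True & True = True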